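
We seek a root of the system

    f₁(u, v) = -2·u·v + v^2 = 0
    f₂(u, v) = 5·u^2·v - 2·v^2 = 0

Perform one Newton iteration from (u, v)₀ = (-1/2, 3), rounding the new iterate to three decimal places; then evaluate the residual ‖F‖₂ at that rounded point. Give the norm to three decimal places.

4.490

At (-1/2, 3): F = (12.000, -14.250).
Jacobian J = [[-2·v, -2·u + 2·v], [10·u·v, 5·u^2 - 4·v]].
At the point, J = [[-6.000, 7.000], [-15.000, -10.750]] (det J = 169.500).
Solving J·Δ = −F gives Δ = (0.173, -1.566).
Then the next iterate is (u, v)₁ = (-0.327, 1.434).
Re-evaluating at (-0.327, 1.434): F = (2.99419, -3.34603), so ‖F‖₂ = 4.490.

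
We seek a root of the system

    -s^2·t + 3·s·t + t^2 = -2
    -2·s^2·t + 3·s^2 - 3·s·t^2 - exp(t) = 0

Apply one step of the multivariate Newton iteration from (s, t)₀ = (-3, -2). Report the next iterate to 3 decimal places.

(-3.462, 0.287)

At (-3, -2): F = (42.000, 98.86466).
Jacobian J = [[-2·s·t + 3·t, -s^2 + 3·s + 2·t], [-4·s·t + 6·s - 3·t^2, -2·s^2 - 6·s·t - exp(t)]].
At the point, J = [[-18.000, -22.000], [-54.000, -54.13534]] (det J = -213.56396).
Solving J·Δ = −F gives Δ = (-0.462, 2.287).
Then the next iterate is (s, t)₁ = (-3.462, 0.287).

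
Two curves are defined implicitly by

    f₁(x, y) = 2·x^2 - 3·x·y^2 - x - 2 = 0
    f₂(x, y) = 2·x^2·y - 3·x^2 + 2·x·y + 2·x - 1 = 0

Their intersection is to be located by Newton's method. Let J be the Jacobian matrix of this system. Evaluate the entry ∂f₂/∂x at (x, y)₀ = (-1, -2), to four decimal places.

∂f₂/∂x = 4·x·y - 6·x + 2·y + 2.
At (-1, -2) this is 12.0000.

12.0000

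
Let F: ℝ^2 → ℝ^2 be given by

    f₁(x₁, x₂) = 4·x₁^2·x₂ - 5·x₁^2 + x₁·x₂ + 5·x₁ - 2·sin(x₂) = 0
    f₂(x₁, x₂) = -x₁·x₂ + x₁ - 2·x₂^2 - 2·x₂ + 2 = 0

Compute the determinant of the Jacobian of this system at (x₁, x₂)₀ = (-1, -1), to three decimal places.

62.161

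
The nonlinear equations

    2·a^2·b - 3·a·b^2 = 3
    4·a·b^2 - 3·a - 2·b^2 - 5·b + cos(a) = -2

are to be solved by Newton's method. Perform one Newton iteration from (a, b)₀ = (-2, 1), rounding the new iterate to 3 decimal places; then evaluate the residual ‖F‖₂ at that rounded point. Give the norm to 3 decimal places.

3.060

At (-2, 1): F = (11.000, -7.41615).
Jacobian J = [[4·a·b - 3·b^2, 2·a^2 - 6·a·b], [4·b^2 - sin(a) - 3, 8·a·b - 4·b - 5]].
At the point, J = [[-11.000, 20.000], [1.90930, -25.000]] (det J = 236.81405).
Solving J·Δ = −F gives Δ = (0.535, -0.256).
Then the next iterate is (a, b)₁ = (-1.465, 0.744).
Re-evaluating at (-1.465, 0.744): F = (2.62637, -1.57019), so ‖F‖₂ = 3.060.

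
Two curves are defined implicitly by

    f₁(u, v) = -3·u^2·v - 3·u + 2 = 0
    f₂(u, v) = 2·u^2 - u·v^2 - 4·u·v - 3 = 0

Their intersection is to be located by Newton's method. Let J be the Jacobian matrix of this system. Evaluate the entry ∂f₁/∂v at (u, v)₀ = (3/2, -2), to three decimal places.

-6.750

∂f₁/∂v = -3·u^2.
At (3/2, -2) this is -6.750.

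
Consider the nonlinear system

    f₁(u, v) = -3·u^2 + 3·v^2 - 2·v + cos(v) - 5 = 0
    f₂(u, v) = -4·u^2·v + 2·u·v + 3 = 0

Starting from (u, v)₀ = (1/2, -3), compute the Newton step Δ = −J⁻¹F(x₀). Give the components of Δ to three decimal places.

At (1/2, -3): F = (26.26001, 3.000).
Jacobian J = [[-6·u, 6·v - sin(v) - 2], [-8·u·v + 2·v, -4·u^2 + 2·u]].
At the point, J = [[-3.000, -19.85888], [6.000, 0.000]] (det J = 119.15328).
Solving J·Δ = −F gives Δ = (-0.500, 1.398).

(-0.500, 1.398)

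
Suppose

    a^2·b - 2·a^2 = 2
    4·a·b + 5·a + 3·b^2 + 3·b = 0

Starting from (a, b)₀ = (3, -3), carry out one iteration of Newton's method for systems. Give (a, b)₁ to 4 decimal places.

(1.9020, -1.4379)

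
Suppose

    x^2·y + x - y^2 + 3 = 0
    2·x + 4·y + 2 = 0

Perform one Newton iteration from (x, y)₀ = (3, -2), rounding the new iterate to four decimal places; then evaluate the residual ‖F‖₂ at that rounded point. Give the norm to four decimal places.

At (3, -2): F = (-16.0000, 0.0000).
Jacobian J = [[2·x·y + 1, x^2 - 2·y], [2, 4]].
At the point, J = [[-11.0000, 13.0000], [2.0000, 4.0000]] (det J = -70.0000).
Solving J·Δ = −F gives Δ = (-0.9143, 0.4571).
Then the next iterate is (x, y)₁ = (2.0857, -1.5429).
Re-evaluating at (2.0857, -1.5429): F = (-4.006678, -0.0002), so ‖F‖₂ = 4.0067.

4.0067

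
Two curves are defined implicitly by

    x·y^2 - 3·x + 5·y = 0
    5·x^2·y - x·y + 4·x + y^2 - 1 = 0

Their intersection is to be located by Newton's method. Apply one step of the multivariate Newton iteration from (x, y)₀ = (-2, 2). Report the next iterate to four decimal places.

At (-2, 2): F = (8.0000, 39.0000).
Jacobian J = [[y^2 - 3, 2·x·y + 5], [10·x·y - y + 4, 5·x^2 - x + 2·y]].
At the point, J = [[1.0000, -3.0000], [-38.0000, 26.0000]] (det J = -88.0000).
Solving J·Δ = −F gives Δ = (3.6932, 3.8977).
Then the next iterate is (x, y)₁ = (1.6932, 5.8977).

(1.6932, 5.8977)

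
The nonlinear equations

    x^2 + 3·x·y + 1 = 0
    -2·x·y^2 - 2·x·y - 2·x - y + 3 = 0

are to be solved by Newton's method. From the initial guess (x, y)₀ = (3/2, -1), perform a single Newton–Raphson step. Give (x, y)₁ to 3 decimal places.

At (3/2, -1): F = (-1.250, 1.000).
Jacobian J = [[2·x + 3·y, 3·x], [-2·y^2 - 2·y - 2, -4·x·y - 2·x - 1]].
At the point, J = [[0.000, 4.500], [-2.000, 2.000]] (det J = 9.000).
Solving J·Δ = −F gives Δ = (0.778, 0.278).
Then the next iterate is (x, y)₁ = (2.278, -0.722).

(2.278, -0.722)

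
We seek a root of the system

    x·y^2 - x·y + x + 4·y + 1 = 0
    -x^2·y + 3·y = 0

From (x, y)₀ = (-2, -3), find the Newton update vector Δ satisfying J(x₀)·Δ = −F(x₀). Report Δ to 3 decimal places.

(0.084, 1.995)

At (-2, -3): F = (-37.000, 3.000).
Jacobian J = [[y^2 - y + 1, 2·x·y - x + 4], [-2·x·y, -x^2 + 3]].
At the point, J = [[13.000, 18.000], [-12.000, -1.000]] (det J = 203.000).
Solving J·Δ = −F gives Δ = (0.084, 1.995).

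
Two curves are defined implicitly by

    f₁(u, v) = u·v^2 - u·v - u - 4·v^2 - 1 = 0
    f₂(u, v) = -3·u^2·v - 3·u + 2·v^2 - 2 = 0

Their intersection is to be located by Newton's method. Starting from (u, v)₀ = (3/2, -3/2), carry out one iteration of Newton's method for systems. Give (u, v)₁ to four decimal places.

(1.7667, -0.6431)

At (3/2, -3/2): F = (-5.8750, 8.1250).
Jacobian J = [[v^2 - v - 1, 2·u·v - u - 8·v], [-6·u·v - 3, -3·u^2 + 4·v]].
At the point, J = [[2.7500, 6.0000], [10.5000, -12.7500]] (det J = -98.0625).
Solving J·Δ = −F gives Δ = (0.2667, 0.8569).
Then the next iterate is (u, v)₁ = (1.7667, -0.6431).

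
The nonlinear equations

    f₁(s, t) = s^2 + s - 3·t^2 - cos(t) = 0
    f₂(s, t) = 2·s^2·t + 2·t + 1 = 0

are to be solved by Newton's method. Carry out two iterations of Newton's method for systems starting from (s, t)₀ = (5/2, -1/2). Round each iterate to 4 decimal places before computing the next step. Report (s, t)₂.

At (5/2, -1/2): F = (7.122417, -6.2500).
Jacobian J = [[2·s + 1, -6·t + sin(t)], [4·s·t, 2·s^2 + 2]].
At the point, J = [[6.0000, 2.520574], [-5.0000, 14.5000]] (det J = 99.602872).
Solving J·Δ = −F gives Δ = (-1.1950, 0.0190).
Then the next iterate is (s, t)₁ = (1.3050, -0.4810).
Round to (1.3050, -0.4810) and repeat: F = (1.427409, -1.600310), J = [[3.6100, 2.423334], [-2.510820, 5.406050]].
Δ = (-0.4529, 0.0857), so (s, t)₂ = (0.8521, -0.3953).

(0.8521, -0.3953)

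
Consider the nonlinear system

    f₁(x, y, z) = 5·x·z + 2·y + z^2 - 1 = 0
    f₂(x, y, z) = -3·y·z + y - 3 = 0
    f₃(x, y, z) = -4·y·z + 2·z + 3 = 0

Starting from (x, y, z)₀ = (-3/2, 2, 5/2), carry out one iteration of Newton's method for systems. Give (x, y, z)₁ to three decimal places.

At (-3/2, 2, 5/2): F = (-9.500, -16.000, -12.000).
Jacobian J = [[5·z, 2, 5·x + 2·z], [0, -3·z + 1, -3·y], [0, -4·z, -4·y + 2]].
At the point, J = [[12.500, 2.000, -2.500], [0.000, -6.500, -6.000], [0.000, -10.000, -6.000]] (det J = -262.500).
Solving J·Δ = −F gives Δ = (-0.204, 1.143, -3.905).
Then the next iterate is (x, y, z)₁ = (-1.704, 3.143, -1.405).

(-1.704, 3.143, -1.405)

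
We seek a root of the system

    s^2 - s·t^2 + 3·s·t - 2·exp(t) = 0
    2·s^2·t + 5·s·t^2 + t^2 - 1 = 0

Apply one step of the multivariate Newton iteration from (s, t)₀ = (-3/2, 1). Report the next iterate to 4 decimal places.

(-21.8245, 3.0382)

At (-3/2, 1): F = (-6.186564, -3.0000).
Jacobian J = [[2·s - t^2 + 3·t, -2·s·t + 3·s - 2·exp(t)], [4·s·t + 5·t^2, 2·s^2 + 10·s·t + 2·t]].
At the point, J = [[-1.0000, -6.936564], [-1.0000, -8.5000]] (det J = 1.563436).
Solving J·Δ = −F gives Δ = (-20.3245, 2.0382).
Then the next iterate is (s, t)₁ = (-21.8245, 3.0382).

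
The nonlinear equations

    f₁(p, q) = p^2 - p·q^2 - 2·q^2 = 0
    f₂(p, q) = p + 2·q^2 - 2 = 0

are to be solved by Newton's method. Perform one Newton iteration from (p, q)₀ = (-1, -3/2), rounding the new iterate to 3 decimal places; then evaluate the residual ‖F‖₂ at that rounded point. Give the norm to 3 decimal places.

At (-1, -3/2): F = (-1.250, 1.500).
Jacobian J = [[2·p - q^2, -2·p·q - 4·q], [1, 4·q]].
At the point, J = [[-4.250, 3.000], [1.000, -6.000]] (det J = 22.500).
Solving J·Δ = −F gives Δ = (-0.133, 0.228).
Then the next iterate is (p, q)₁ = (-1.133, -1.272).
Re-evaluating at (-1.133, -1.272): F = (-0.11910, 0.10297), so ‖F‖₂ = 0.157.

0.157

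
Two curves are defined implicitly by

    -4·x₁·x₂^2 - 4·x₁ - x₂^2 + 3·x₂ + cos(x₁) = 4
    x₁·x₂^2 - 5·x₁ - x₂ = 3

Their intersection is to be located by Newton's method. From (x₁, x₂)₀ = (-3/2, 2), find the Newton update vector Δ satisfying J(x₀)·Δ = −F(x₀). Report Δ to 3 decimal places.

At (-3/2, 2): F = (28.07074, -3.500).
Jacobian J = [[-4·x₂^2 - sin(x₁) - 4, -8·x₁·x₂ - 2·x₂ + 3], [x₂^2 - 5, 2·x₁·x₂ - 1]].
At the point, J = [[-19.00251, 23.000], [-1.000, -7.000]] (det J = 156.01754).
Solving J·Δ = −F gives Δ = (0.743, -0.606).

(0.743, -0.606)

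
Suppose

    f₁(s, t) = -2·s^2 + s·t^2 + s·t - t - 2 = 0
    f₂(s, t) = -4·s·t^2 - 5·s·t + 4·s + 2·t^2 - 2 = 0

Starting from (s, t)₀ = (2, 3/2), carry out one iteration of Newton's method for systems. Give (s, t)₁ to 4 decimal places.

At (2, 3/2): F = (-4.0000, -22.5000).
Jacobian J = [[-4·s + t^2 + t, 2·s·t + s - 1], [-4·t^2 - 5·t + 4, -8·s·t - 5·s + 4·t]].
At the point, J = [[-4.2500, 7.0000], [-12.5000, -28.0000]] (det J = 206.5000).
Solving J·Δ = −F gives Δ = (-1.3051, -0.2209).
Then the next iterate is (s, t)₁ = (0.6949, 1.2791).

(0.6949, 1.2791)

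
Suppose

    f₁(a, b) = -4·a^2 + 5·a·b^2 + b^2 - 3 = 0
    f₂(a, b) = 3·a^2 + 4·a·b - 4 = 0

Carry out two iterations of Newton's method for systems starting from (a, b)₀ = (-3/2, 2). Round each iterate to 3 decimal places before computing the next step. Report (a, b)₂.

(-0.870, -0.299)

At (-3/2, 2): F = (-38.000, -9.250).
Jacobian J = [[-8·a + 5·b^2, 10·a·b + 2·b], [6·a + 4·b, 4·a]].
At the point, J = [[32.000, -26.000], [-1.000, -6.000]] (det J = -218.000).
Solving J·Δ = −F gives Δ = (-0.057, -1.532).
Then the next iterate is (a, b)₁ = (-1.557, 0.468).
Round to (-1.557, 0.468) and repeat: F = (-14.18307, 0.35804), J = [[13.55112, -6.35076], [-7.470, -6.228]].
Δ = (0.687, -0.767), so (a, b)₂ = (-0.870, -0.299).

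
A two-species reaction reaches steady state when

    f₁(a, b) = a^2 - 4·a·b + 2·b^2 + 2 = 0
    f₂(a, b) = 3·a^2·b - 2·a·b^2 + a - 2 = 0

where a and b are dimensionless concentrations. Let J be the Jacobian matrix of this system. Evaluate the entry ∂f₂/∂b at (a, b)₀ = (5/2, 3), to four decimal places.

∂f₂/∂b = 3·a^2 - 4·a·b.
At (5/2, 3) this is -11.2500.

-11.2500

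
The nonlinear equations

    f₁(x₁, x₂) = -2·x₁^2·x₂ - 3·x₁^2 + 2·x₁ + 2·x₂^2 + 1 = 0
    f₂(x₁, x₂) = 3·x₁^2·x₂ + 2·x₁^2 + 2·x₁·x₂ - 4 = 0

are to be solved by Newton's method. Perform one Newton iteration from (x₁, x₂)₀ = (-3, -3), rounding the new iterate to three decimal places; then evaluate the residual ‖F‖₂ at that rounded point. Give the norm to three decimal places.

At (-3, -3): F = (40.000, -49.000).
Jacobian J = [[-4·x₁·x₂ - 6·x₁ + 2, -2·x₁^2 + 4·x₂], [6·x₁·x₂ + 4·x₁ + 2·x₂, 3·x₁^2 + 2·x₁]].
At the point, J = [[-16.000, -30.000], [36.000, 21.000]] (det J = 744.000).
Solving J·Δ = −F gives Δ = (0.847, 0.882).
Then the next iterate is (x₁, x₂)₁ = (-2.153, -2.118).
Re-evaluating at (-2.153, -2.118): F = (11.39521, -15.06246), so ‖F‖₂ = 18.887.

18.887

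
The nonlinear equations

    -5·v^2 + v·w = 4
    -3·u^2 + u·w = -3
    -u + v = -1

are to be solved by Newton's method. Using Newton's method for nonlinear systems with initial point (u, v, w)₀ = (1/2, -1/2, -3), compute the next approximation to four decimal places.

At (1/2, -1/2, -3): F = (-3.7500, 0.7500, 0.0000).
Jacobian J = [[0, -10·v + w, v], [-6·u + w, 0, u], [-1, 1, 0]].
At the point, J = [[0.0000, 2.0000, -0.5000], [-6.0000, 0.0000, 0.5000], [-1.0000, 1.0000, 0.0000]] (det J = 2.0000).
Solving J·Δ = −F gives Δ = (-0.7500, -0.7500, -10.5000).
Then the next iterate is (u, v, w)₁ = (-0.2500, -1.2500, -13.5000).

(-0.2500, -1.2500, -13.5000)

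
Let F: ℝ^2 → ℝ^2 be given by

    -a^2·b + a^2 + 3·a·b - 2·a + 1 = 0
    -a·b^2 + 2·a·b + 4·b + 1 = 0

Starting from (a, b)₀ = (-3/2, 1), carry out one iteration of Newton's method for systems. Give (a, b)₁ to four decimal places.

At (-3/2, 1): F = (-0.5000, 3.5000).
Jacobian J = [[-2·a·b + 2·a + 3·b - 2, -a^2 + 3·a], [-b^2 + 2·b, -2·a·b + 2·a + 4]].
At the point, J = [[1.0000, -6.7500], [1.0000, 4.0000]] (det J = 10.7500).
Solving J·Δ = −F gives Δ = (-2.0116, -0.3721).
Then the next iterate is (a, b)₁ = (-3.5116, 0.6279).

(-3.5116, 0.6279)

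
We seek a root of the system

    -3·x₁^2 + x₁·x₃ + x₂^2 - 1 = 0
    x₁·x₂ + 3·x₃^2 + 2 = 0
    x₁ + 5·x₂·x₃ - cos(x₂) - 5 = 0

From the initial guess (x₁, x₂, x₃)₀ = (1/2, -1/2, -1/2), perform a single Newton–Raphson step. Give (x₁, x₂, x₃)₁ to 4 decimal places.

At (1/2, -1/2, -1/2): F = (-1.7500, 2.5000, -4.127583).
Jacobian J = [[-6·x₁ + x₃, 2·x₂, x₁], [x₂, x₁, 6·x₃], [1, 5·x₃ + sin(x₂), 5·x₂]].
At the point, J = [[-3.5000, -1.0000, 0.5000], [-0.5000, 0.5000, -3.0000], [1.0000, -2.979426, -2.5000]] (det J = 40.403825).
Solving J·Δ = −F gives Δ = (0.0865, -1.7928, 0.5201).
Then the next iterate is (x₁, x₂, x₃)₁ = (0.5865, -2.2928, 0.0201).

(0.5865, -2.2928, 0.0201)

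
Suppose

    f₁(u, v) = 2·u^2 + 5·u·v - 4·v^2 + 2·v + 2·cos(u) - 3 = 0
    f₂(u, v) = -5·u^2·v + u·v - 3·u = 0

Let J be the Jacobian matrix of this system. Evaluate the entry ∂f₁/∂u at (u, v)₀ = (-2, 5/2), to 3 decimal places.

∂f₁/∂u = 4·u + 5·v - 2·sin(u).
At (-2, 5/2) this is 6.319.

6.319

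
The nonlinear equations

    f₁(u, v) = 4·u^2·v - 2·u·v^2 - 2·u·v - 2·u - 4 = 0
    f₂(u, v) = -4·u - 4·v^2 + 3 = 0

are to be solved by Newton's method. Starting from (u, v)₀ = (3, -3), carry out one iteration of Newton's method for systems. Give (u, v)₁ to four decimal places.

(2.5967, -1.1922)

At (3, -3): F = (-154.0000, -45.0000).
Jacobian J = [[8·u·v - 2·v^2 - 2·v - 2, 4·u^2 - 4·u·v - 2·u], [-4, -8·v]].
At the point, J = [[-86.0000, 66.0000], [-4.0000, 24.0000]] (det J = -1800.0000).
Solving J·Δ = −F gives Δ = (-0.4033, 1.8078).
Then the next iterate is (u, v)₁ = (2.5967, -1.1922).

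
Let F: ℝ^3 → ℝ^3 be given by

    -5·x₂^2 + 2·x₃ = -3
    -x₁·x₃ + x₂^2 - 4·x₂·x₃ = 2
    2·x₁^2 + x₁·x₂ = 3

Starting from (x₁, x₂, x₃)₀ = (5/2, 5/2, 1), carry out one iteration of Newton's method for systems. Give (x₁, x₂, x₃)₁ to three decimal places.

(1.461, 1.397, 0.335)

At (5/2, 5/2, 1): F = (-26.250, -8.250, 15.750).
Jacobian J = [[0, -10·x₂, 2], [-x₃, 2·x₂ - 4·x₃, -x₁ - 4·x₂], [4·x₁ + x₂, x₁, 0]].
At the point, J = [[0.000, -25.000, 2.000], [-1.000, 1.000, -12.500], [12.500, 2.500, 0.000]] (det J = 3876.250).
Solving J·Δ = −F gives Δ = (-1.039, -1.103, -0.665).
Then the next iterate is (x₁, x₂, x₃)₁ = (1.461, 1.397, 0.335).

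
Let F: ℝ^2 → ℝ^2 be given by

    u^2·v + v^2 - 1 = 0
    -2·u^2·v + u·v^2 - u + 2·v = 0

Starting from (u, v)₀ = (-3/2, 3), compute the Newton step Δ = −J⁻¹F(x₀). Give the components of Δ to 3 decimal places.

At (-3/2, 3): F = (14.750, -19.500).
Jacobian J = [[2·u·v, u^2 + 2·v], [-4·u·v + v^2 - 1, -2·u^2 + 2·u·v + 2]].
At the point, J = [[-9.000, 8.250], [26.000, -11.500]] (det J = -111.000).
Solving J·Δ = −F gives Δ = (-0.079, -1.874).

(-0.079, -1.874)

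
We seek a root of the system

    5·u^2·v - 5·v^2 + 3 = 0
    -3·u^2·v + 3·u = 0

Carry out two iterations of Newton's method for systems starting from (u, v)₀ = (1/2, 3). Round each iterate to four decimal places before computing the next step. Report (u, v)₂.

(0.7546, 1.2457)

At (1/2, 3): F = (-38.2500, -0.7500).
Jacobian J = [[10·u·v, 5·u^2 - 10·v], [-6·u·v + 3, -3·u^2]].
At the point, J = [[15.0000, -28.7500], [-6.0000, -0.7500]] (det J = -183.7500).
Solving J·Δ = −F gives Δ = (0.0388, -1.3102).
Then the next iterate is (u, v)₁ = (0.5388, 1.6898).
Round to (0.5388, 1.6898) and repeat: F = (-8.824330, 0.144726), J = [[9.104642, -15.446473], [-2.462785, -0.870916]].
Δ = (0.2158, -0.4441), so (u, v)₂ = (0.7546, 1.2457).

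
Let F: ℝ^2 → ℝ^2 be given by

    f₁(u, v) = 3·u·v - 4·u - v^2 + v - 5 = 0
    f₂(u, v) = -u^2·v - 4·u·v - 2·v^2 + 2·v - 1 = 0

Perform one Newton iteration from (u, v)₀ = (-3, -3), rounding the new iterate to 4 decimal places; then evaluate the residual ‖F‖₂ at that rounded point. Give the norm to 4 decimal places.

5.9763

At (-3, -3): F = (22.0000, -34.0000).
Jacobian J = [[3·v - 4, 3·u - 2·v + 1], [-2·u·v - 4·v, -u^2 - 4·u - 4·v + 2]].
At the point, J = [[-13.0000, -2.0000], [-6.0000, 17.0000]] (det J = -233.0000).
Solving J·Δ = −F gives Δ = (1.3133, 2.4635).
Then the next iterate is (u, v)₁ = (-1.6867, -0.5365).
Re-evaluating at (-1.6867, -0.5365): F = (3.637211, -4.742003), so ‖F‖₂ = 5.9763.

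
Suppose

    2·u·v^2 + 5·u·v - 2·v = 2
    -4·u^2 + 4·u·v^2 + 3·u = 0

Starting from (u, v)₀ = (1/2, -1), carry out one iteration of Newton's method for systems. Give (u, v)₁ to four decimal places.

(-0.0909, -0.8182)

At (1/2, -1): F = (-1.5000, 2.5000).
Jacobian J = [[2·v^2 + 5·v, 4·u·v + 5·u - 2], [-8·u + 4·v^2 + 3, 8·u·v]].
At the point, J = [[-3.0000, -1.5000], [3.0000, -4.0000]] (det J = 16.5000).
Solving J·Δ = −F gives Δ = (-0.5909, 0.1818).
Then the next iterate is (u, v)₁ = (-0.0909, -0.8182).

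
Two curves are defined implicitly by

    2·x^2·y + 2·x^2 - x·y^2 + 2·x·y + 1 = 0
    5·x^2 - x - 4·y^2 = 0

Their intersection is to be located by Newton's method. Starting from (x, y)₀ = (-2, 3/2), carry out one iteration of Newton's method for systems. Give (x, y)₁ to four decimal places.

(-1.1746, 1.1389)

At (-2, 3/2): F = (19.5000, 13.0000).
Jacobian J = [[4·x·y + 4·x - y^2 + 2·y, 2·x^2 - 2·x·y + 2·x], [10·x - 1, -8·y]].
At the point, J = [[-19.2500, 10.0000], [-21.0000, -12.0000]] (det J = 441.0000).
Solving J·Δ = −F gives Δ = (0.8254, -0.3611).
Then the next iterate is (x, y)₁ = (-1.1746, 1.1389).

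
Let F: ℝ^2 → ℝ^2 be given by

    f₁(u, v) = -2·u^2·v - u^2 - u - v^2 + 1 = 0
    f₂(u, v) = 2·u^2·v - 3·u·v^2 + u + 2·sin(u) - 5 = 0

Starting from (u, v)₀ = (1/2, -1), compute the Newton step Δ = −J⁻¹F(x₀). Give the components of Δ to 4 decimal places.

(-2.2085, 0.1667)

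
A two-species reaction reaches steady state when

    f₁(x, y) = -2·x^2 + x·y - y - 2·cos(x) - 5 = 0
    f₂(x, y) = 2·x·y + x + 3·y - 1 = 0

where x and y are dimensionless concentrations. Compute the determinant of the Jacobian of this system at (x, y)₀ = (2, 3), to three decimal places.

-29.270

J = [[-4·x + y + 2·sin(x), x - 1], [2·y + 1, 2·x + 3]].
At the point, J = [[-3.18141, 1.000], [7.000, 7.000]].
det J = -29.270.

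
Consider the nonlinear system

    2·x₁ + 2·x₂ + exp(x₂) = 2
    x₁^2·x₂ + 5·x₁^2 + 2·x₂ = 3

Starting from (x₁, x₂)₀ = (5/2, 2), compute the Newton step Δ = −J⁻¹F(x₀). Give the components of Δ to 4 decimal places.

(-0.9658, -1.3268)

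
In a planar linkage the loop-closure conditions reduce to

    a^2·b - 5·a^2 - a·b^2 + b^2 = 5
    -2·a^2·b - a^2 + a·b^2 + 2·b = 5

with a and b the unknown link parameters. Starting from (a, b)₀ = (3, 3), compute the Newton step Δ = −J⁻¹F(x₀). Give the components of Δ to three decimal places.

(-1.326, -4.383)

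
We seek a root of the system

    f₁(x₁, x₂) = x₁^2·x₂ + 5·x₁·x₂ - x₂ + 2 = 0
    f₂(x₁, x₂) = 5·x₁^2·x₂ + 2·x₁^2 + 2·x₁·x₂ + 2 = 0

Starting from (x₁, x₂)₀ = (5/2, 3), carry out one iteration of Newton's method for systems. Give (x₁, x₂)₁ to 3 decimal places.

At (5/2, 3): F = (55.250, 123.250).
Jacobian J = [[2·x₁·x₂ + 5·x₂, x₁^2 + 5·x₁ - 1], [10·x₁·x₂ + 4·x₁ + 2·x₂, 5·x₁^2 + 2·x₁]].
At the point, J = [[30.000, 17.750], [91.000, 36.250]] (det J = -527.750).
Solving J·Δ = −F gives Δ = (-0.350, -2.521).
Then the next iterate is (x₁, x₂)₁ = (2.150, 0.479).

(2.150, 0.479)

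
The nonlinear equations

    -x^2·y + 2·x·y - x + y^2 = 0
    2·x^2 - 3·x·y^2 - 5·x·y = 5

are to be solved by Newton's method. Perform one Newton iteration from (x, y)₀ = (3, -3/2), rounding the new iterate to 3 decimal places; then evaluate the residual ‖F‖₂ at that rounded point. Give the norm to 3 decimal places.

2.735

At (3, -3/2): F = (3.750, 15.250).
Jacobian J = [[-2·x·y + 2·y - 1, -x^2 + 2·x + 2·y], [4·x - 3·y^2 - 5·y, -6·x·y - 5·x]].
At the point, J = [[5.000, -6.000], [12.750, 12.000]] (det J = 136.500).
Solving J·Δ = −F gives Δ = (-1.000, -0.208).
Then the next iterate is (x, y)₁ = (2.000, -1.708).
Re-evaluating at (2.000, -1.708): F = (0.91726, 2.57642), so ‖F‖₂ = 2.735.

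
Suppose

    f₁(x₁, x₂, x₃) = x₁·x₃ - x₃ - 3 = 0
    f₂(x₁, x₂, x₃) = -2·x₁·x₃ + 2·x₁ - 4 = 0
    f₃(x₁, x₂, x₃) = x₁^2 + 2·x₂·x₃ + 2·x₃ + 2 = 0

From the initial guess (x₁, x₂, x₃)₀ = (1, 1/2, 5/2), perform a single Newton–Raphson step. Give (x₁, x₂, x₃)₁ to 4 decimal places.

At (1, 1/2, 5/2): F = (-3.0000, -7.0000, 10.5000).
Jacobian J = [[x₃, 0, x₁ - 1], [-2·x₃ + 2, 0, -2·x₁], [2·x₁, 2·x₃, 2·x₂ + 2]].
At the point, J = [[2.5000, 0.0000, 0.0000], [-3.0000, 0.0000, -2.0000], [2.0000, 5.0000, 3.0000]] (det J = 25.0000).
Solving J·Δ = −F gives Δ = (1.2000, 0.6000, -5.3000).
Then the next iterate is (x₁, x₂, x₃)₁ = (2.2000, 1.1000, -2.8000).

(2.2000, 1.1000, -2.8000)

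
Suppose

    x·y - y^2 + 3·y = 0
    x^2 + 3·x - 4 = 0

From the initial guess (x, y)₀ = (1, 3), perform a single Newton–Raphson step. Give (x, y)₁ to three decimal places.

At (1, 3): F = (3.000, 0.000).
Jacobian J = [[y, x - 2·y + 3], [2·x + 3, 0]].
At the point, J = [[3.000, -2.000], [5.000, 0.000]] (det J = 10.000).
Solving J·Δ = −F gives Δ = (0.000, 1.500).
Then the next iterate is (x, y)₁ = (1.000, 4.500).

(1.000, 4.500)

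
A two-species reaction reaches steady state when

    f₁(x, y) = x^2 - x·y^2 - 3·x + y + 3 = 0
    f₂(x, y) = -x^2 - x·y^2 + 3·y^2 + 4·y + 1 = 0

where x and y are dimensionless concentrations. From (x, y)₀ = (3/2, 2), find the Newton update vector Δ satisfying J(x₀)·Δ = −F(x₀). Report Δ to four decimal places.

(0.4167, -0.9833)

At (3/2, 2): F = (-3.2500, 12.7500).
Jacobian J = [[2·x - y^2 - 3, -2·x·y + 1], [-2·x - y^2, -2·x·y + 6·y + 4]].
At the point, J = [[-4.0000, -5.0000], [-7.0000, 10.0000]] (det J = -75.0000).
Solving J·Δ = −F gives Δ = (0.4167, -0.9833).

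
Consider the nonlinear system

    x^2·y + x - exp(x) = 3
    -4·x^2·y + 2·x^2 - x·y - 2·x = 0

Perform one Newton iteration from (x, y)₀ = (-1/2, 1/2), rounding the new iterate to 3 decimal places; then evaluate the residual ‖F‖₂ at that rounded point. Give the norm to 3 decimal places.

At (-1/2, 1/2): F = (-3.98153, 1.250).
Jacobian J = [[2·x·y - exp(x) + 1, x^2], [-8·x·y + 4·x - y - 2, -4·x^2 - x]].
At the point, J = [[-0.10653, 0.250], [-2.500, -0.500]] (det J = 0.67827).
Solving J·Δ = −F gives Δ = (-2.474, 14.872).
Then the next iterate is (x, y)₁ = (-2.974, 15.372).
Re-evaluating at (-2.974, 15.372): F = (129.93526, -474.48776), so ‖F‖₂ = 491.957.

491.957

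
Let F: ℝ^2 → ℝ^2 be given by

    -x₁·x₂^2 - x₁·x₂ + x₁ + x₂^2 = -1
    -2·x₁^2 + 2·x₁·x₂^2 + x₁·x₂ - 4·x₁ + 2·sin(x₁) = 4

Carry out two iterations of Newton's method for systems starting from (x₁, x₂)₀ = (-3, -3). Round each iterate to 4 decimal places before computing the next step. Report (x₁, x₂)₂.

(-0.8928, -1.4354)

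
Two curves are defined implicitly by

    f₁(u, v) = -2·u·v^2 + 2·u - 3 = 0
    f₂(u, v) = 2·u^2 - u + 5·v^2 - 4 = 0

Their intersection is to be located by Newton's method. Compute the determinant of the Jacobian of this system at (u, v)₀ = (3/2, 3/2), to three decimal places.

7.500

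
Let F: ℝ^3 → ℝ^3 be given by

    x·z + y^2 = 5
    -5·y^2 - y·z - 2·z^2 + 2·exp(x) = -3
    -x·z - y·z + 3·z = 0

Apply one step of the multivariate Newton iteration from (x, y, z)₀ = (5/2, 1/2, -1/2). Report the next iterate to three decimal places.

(1.510, 1.490, 1.306)

At (5/2, 1/2, -1/2): F = (-6.000, 25.86499, 0.000).
Jacobian J = [[z, 2·y, x], [2·exp(x), -10·y - z, -y - 4·z], [-z, -z, -x - y + 3]].
At the point, J = [[-0.500, 1.000, 2.500], [24.36499, -4.500, 1.500], [0.500, 0.500, 0.000]] (det J = 37.20623).
Solving J·Δ = −F gives Δ = (-0.990, 0.990, 1.806).
Then the next iterate is (x, y, z)₁ = (1.510, 1.490, 1.306).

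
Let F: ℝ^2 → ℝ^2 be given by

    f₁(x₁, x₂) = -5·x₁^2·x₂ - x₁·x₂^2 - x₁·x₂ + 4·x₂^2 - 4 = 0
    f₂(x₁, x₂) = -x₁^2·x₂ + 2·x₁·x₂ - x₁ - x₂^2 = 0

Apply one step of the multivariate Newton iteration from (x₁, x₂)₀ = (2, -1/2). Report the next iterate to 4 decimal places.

At (2, -1/2): F = (7.5000, -2.2500).
Jacobian J = [[-10·x₁·x₂ - x₂^2 - x₂, -5·x₁^2 - 2·x₁·x₂ - x₁ + 8·x₂], [-2·x₁·x₂ + 2·x₂ - 1, -x₁^2 + 2·x₁ - 2·x₂]].
At the point, J = [[10.2500, -24.0000], [0.0000, 1.0000]] (det J = 10.2500).
Solving J·Δ = −F gives Δ = (4.5366, 2.2500).
Then the next iterate is (x₁, x₂)₁ = (6.5366, 1.7500).

(6.5366, 1.7500)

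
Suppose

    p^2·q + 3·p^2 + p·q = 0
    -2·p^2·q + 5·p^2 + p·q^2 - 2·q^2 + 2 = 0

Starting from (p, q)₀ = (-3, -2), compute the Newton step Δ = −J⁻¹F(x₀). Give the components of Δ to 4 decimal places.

(1.2254, -0.8662)

At (-3, -2): F = (15.0000, 63.0000).
Jacobian J = [[2·p·q + 6·p + q, p^2 + p], [-4·p·q + 10·p + q^2, -2·p^2 + 2·p·q - 4·q]].
At the point, J = [[-8.0000, 6.0000], [-50.0000, 2.0000]] (det J = 284.0000).
Solving J·Δ = −F gives Δ = (1.2254, -0.8662).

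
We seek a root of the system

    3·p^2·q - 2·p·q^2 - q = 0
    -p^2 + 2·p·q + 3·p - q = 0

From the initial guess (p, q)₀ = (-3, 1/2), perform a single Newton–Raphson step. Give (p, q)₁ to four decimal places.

(-0.6864, 0.7337)

At (-3, 1/2): F = (14.5000, -21.5000).
Jacobian J = [[6·p·q - 2·q^2, 3·p^2 - 4·p·q - 1], [-2·p + 2·q + 3, 2·p - 1]].
At the point, J = [[-9.5000, 32.0000], [10.0000, -7.0000]] (det J = -253.5000).
Solving J·Δ = −F gives Δ = (2.3136, 0.2337).
Then the next iterate is (p, q)₁ = (-0.6864, 0.7337).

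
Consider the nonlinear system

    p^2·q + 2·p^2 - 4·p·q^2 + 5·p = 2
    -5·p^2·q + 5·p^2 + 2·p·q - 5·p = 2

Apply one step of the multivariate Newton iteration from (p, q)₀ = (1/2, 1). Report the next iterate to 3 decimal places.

(-0.556, -0.327)

At (1/2, 1): F = (-0.750, -3.500).
Jacobian J = [[2·p·q + 4·p - 4·q^2 + 5, p^2 - 8·p·q], [-10·p·q + 10·p + 2·q - 5, -5·p^2 + 2·p]].
At the point, J = [[4.000, -3.750], [-3.000, -0.250]] (det J = -12.250).
Solving J·Δ = −F gives Δ = (-1.056, -1.327).
Then the next iterate is (p, q)₁ = (-0.556, -0.327).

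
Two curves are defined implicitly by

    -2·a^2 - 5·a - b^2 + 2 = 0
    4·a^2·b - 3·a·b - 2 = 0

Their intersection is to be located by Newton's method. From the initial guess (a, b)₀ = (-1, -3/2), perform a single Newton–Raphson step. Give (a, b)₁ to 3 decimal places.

(0.004, -2.082)

At (-1, -3/2): F = (2.750, -12.500).
Jacobian J = [[-4·a - 5, -2·b], [8·a·b - 3·b, 4·a^2 - 3·a]].
At the point, J = [[-1.000, 3.000], [16.500, 7.000]] (det J = -56.500).
Solving J·Δ = −F gives Δ = (1.004, -0.582).
Then the next iterate is (a, b)₁ = (0.004, -2.082).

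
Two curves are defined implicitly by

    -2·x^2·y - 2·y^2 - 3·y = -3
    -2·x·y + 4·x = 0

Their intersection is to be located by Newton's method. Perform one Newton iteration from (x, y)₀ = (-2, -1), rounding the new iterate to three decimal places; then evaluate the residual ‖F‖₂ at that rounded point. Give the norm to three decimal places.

18.833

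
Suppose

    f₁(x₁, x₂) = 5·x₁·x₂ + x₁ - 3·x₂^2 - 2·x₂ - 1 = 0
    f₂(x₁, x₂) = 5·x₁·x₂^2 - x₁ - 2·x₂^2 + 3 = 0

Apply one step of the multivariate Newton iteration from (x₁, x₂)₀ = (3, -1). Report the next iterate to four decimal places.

(-1.1786, -1.1429)

At (3, -1): F = (-14.0000, 13.0000).
Jacobian J = [[5·x₂ + 1, 5·x₁ - 6·x₂ - 2], [5·x₂^2 - 1, 10·x₁·x₂ - 4·x₂]].
At the point, J = [[-4.0000, 19.0000], [4.0000, -26.0000]] (det J = 28.0000).
Solving J·Δ = −F gives Δ = (-4.1786, -0.1429).
Then the next iterate is (x₁, x₂)₁ = (-1.1786, -1.1429).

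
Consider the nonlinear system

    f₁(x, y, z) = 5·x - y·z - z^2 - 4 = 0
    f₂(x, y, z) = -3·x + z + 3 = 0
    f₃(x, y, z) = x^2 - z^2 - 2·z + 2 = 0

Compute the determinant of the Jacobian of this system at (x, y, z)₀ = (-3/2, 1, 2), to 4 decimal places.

42.0000

J = [[5, -z, -y - 2·z], [-3, 0, 1], [2·x, 0, -2·z - 2]].
At the point, J = [[5.0000, -2.0000, -5.0000], [-3.0000, 0.0000, 1.0000], [-3.0000, 0.0000, -6.0000]].
det J = 42.0000.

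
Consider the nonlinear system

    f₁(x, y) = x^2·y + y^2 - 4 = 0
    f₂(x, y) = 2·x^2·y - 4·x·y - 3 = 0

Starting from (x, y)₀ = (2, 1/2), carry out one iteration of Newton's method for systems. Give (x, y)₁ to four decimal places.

At (2, 1/2): F = (-1.7500, -3.0000).
Jacobian J = [[2·x·y, x^2 + 2·y], [4·x·y - 4·y, 2·x^2 - 4·x]].
At the point, J = [[2.0000, 5.0000], [2.0000, 0.0000]] (det J = -10.0000).
Solving J·Δ = −F gives Δ = (1.5000, -0.2500).
Then the next iterate is (x, y)₁ = (3.5000, 0.2500).

(3.5000, 0.2500)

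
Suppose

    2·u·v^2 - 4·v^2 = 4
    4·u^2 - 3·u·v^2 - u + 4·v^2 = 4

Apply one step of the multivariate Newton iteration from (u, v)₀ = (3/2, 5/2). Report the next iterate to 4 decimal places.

At (3/2, 5/2): F = (-10.2500, 0.3750).
Jacobian J = [[2·v^2, 4·u·v - 8·v], [8·u - 3·v^2 - 1, -6·u·v + 8·v]].
At the point, J = [[12.5000, -5.0000], [-7.7500, -2.5000]] (det J = -70.0000).
Solving J·Δ = −F gives Δ = (0.3929, -1.0679).
Then the next iterate is (u, v)₁ = (1.8929, 1.4321).

(1.8929, 1.4321)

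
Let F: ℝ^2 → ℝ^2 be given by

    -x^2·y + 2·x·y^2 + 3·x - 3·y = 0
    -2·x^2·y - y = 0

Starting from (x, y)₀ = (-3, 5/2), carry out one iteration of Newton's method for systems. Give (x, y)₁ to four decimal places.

At (-3, 5/2): F = (-76.5000, -47.5000).
Jacobian J = [[-2·x·y + 2·y^2 + 3, -x^2 + 4·x·y - 3], [-4·x·y, -2·x^2 - 1]].
At the point, J = [[30.5000, -42.0000], [30.0000, -19.0000]] (det J = 680.5000).
Solving J·Δ = −F gives Δ = (0.7957, -1.2436).
Then the next iterate is (x, y)₁ = (-2.2043, 1.2564).

(-2.2043, 1.2564)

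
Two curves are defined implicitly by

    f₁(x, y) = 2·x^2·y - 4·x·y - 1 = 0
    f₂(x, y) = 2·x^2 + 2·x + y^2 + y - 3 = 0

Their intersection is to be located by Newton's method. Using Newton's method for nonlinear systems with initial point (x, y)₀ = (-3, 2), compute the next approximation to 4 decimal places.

(-1.8929, 1.2143)

At (-3, 2): F = (59.0000, 15.0000).
Jacobian J = [[4·x·y - 4·y, 2·x^2 - 4·x], [4·x + 2, 2·y + 1]].
At the point, J = [[-32.0000, 30.0000], [-10.0000, 5.0000]] (det J = 140.0000).
Solving J·Δ = −F gives Δ = (1.1071, -0.7857).
Then the next iterate is (x, y)₁ = (-1.8929, 1.2143).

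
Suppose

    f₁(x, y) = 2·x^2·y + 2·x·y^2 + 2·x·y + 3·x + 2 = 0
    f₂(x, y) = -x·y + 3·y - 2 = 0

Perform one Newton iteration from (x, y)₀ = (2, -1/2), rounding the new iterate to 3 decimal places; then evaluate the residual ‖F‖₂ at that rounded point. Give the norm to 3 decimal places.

12.684

At (2, -1/2): F = (3.000, -2.500).
Jacobian J = [[4·x·y + 2·y^2 + 2·y + 3, 2·x^2 + 4·x·y + 2·x], [-y, -x + 3]].
At the point, J = [[-1.500, 8.000], [0.500, 1.000]] (det J = -5.500).
Solving J·Δ = −F gives Δ = (4.182, 0.409).
Then the next iterate is (x, y)₁ = (6.182, -0.091).
Re-evaluating at (6.182, -0.091): F = (12.56775, -1.71044), so ‖F‖₂ = 12.684.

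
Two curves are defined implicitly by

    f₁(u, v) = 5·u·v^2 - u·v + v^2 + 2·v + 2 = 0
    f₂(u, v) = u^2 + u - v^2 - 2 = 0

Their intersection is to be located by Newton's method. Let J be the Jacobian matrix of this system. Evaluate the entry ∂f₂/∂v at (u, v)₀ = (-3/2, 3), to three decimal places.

∂f₂/∂v = -2·v.
At (-3/2, 3) this is -6.000.

-6.000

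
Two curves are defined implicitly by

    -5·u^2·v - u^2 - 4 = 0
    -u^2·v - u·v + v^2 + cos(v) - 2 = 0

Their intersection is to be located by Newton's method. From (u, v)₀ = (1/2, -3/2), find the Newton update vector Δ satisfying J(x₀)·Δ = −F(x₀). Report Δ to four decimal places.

(0.5901, 1.1684)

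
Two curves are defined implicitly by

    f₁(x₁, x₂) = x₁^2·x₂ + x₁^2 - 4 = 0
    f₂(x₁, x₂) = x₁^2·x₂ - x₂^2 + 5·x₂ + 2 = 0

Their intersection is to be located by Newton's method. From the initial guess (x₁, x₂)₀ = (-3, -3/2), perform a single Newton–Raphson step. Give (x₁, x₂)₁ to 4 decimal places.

(-1.4417, -1.0750)

At (-3, -3/2): F = (-8.5000, -21.2500).
Jacobian J = [[2·x₁·x₂ + 2·x₁, x₁^2], [2·x₁·x₂, x₁^2 - 2·x₂ + 5]].
At the point, J = [[3.0000, 9.0000], [9.0000, 17.0000]] (det J = -30.0000).
Solving J·Δ = −F gives Δ = (1.5583, 0.4250).
Then the next iterate is (x₁, x₂)₁ = (-1.4417, -1.0750).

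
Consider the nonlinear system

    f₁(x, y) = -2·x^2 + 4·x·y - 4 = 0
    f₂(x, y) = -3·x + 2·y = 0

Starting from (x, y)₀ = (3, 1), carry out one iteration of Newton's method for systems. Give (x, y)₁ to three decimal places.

At (3, 1): F = (-10.000, -7.000).
Jacobian J = [[-4·x + 4·y, 4·x], [-3, 2]].
At the point, J = [[-8.000, 12.000], [-3.000, 2.000]] (det J = 20.000).
Solving J·Δ = −F gives Δ = (-3.200, -1.300).
Then the next iterate is (x, y)₁ = (-0.200, -0.300).

(-0.200, -0.300)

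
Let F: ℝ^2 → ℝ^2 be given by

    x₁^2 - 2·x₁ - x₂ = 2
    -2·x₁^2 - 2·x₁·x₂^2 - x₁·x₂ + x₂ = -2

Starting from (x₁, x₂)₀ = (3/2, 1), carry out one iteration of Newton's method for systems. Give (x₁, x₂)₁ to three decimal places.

(2.685, -1.565)

At (3/2, 1): F = (-3.750, -6.000).
Jacobian J = [[2·x₁ - 2, -1], [-4·x₁ - 2·x₂^2 - x₂, -4·x₁·x₂ - x₁ + 1]].
At the point, J = [[1.000, -1.000], [-9.000, -6.500]] (det J = -15.500).
Solving J·Δ = −F gives Δ = (1.185, -2.565).
Then the next iterate is (x₁, x₂)₁ = (2.685, -1.565).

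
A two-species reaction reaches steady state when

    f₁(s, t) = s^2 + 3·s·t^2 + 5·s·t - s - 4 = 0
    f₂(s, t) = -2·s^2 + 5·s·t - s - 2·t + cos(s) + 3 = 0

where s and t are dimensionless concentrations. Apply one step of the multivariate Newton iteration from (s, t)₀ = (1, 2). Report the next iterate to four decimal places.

(-32.7377, 46.5863)

At (1, 2): F = (18.0000, 6.540302).
Jacobian J = [[2·s + 3·t^2 + 5·t - 1, 6·s·t + 5·s], [-4·s + 5·t - sin(s) - 1, 5·s - 2]].
At the point, J = [[23.0000, 17.0000], [4.158529, 3.0000]] (det J = -1.694993).
Solving J·Δ = −F gives Δ = (-33.7377, 44.5863).
Then the next iterate is (s, t)₁ = (-32.7377, 46.5863).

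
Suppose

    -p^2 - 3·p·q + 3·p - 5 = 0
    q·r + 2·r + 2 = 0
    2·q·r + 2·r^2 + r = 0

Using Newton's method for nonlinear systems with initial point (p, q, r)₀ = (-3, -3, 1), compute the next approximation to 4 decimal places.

At (-3, -3, 1): F = (-50.0000, 1.0000, -3.0000).
Jacobian J = [[-2·p - 3·q + 3, -3·p, 0], [0, r, q + 2], [0, 2·r, 2·q + 4·r + 1]].
At the point, J = [[18.0000, 9.0000, 0.0000], [0.0000, 1.0000, -1.0000], [0.0000, 2.0000, -1.0000]] (det J = 18.0000).
Solving J·Δ = −F gives Δ = (0.7778, 4.0000, 5.0000).
Then the next iterate is (p, q, r)₁ = (-2.2222, 1.0000, 6.0000).

(-2.2222, 1.0000, 6.0000)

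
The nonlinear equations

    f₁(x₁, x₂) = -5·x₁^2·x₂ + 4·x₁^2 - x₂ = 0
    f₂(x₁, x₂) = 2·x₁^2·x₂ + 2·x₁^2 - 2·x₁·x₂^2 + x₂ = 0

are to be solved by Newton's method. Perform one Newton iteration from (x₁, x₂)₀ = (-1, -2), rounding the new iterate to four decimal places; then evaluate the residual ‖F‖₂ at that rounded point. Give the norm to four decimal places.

4.8291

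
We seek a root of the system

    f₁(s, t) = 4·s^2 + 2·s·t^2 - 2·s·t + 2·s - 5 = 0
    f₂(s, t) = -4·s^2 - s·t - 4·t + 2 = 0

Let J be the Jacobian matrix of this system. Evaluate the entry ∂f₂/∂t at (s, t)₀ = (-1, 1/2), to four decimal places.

∂f₂/∂t = -s - 4.
At (-1, 1/2) this is -3.0000.

-3.0000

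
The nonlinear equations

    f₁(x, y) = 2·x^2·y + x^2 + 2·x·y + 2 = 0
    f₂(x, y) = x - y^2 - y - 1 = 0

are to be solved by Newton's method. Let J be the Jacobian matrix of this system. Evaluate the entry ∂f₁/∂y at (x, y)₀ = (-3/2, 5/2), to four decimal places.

1.5000

∂f₁/∂y = 2·x^2 + 2·x.
At (-3/2, 5/2) this is 1.5000.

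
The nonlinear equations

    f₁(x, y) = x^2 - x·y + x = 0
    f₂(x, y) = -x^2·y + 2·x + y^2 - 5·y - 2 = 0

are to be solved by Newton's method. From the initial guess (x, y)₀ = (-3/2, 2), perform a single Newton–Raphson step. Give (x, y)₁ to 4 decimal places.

At (-3/2, 2): F = (3.7500, -15.5000).
Jacobian J = [[2·x - y + 1, -x], [-2·x·y + 2, -x^2 + 2·y - 5]].
At the point, J = [[-4.0000, 1.5000], [8.0000, -3.2500]] (det J = 1.0000).
Solving J·Δ = −F gives Δ = (-11.0625, -32.0000).
Then the next iterate is (x, y)₁ = (-12.5625, -30.0000).

(-12.5625, -30.0000)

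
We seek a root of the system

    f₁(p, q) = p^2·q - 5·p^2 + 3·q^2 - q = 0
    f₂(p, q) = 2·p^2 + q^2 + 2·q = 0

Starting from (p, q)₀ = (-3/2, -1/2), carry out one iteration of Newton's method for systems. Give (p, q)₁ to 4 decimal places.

(-0.7396, 0.3125)

At (-3/2, -1/2): F = (-11.1250, 3.7500).
Jacobian J = [[2·p·q - 10·p, p^2 + 6·q - 1], [4·p, 2·q + 2]].
At the point, J = [[16.5000, -1.7500], [-6.0000, 1.0000]] (det J = 6.0000).
Solving J·Δ = −F gives Δ = (0.7604, 0.8125).
Then the next iterate is (p, q)₁ = (-0.7396, 0.3125).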